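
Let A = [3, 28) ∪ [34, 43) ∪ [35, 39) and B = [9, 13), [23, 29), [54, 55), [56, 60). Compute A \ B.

[3, 9) ∪ [13, 23) ∪ [34, 43)

A, merged: [3, 28), [34, 43).
[3, 28) minus B → [3, 9), [13, 23).
[34, 43): no B overlap → unchanged.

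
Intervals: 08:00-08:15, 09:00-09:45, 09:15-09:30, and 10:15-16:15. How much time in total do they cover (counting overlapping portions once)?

Merged: 08:00-08:15, 09:00-09:45, 10:15-16:15.
Lengths: 15 min + 45 min + 6 h = 7 h.

7 h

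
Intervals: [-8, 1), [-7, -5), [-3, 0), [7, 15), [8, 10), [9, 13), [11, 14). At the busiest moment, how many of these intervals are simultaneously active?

At 9, 3 of the intervals are simultaneously active.
No point has more.

3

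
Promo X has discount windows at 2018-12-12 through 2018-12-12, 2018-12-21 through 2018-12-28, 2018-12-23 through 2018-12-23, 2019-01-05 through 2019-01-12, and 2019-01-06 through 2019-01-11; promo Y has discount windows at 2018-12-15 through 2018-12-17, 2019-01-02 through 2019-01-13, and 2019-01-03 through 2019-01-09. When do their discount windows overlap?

A, merged: 2018-12-12 through 2018-12-12, 2018-12-21 through 2018-12-28, 2019-01-05 through 2019-01-12.
B, merged: 2018-12-15 through 2018-12-17, 2019-01-02 through 2019-01-13.
2018-12-12 through 2018-12-12 falls entirely outside B.
2018-12-21 through 2018-12-28 falls entirely outside B.
2019-01-05 through 2019-01-12 overlaps B on 2019-01-05 through 2019-01-12.

2019-01-05 through 2019-01-12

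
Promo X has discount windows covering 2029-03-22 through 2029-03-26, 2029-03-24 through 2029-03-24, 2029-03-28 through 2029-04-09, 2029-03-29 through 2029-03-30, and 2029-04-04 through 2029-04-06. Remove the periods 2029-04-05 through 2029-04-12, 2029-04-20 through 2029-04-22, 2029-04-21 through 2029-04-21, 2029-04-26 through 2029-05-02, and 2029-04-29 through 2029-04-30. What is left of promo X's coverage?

Merge the first list: 2029-03-22 through 2029-03-26, 2029-03-28 through 2029-04-09.
Merge the second list: 2029-04-05 through 2029-04-12, 2029-04-20 through 2029-04-22, 2029-04-26 through 2029-05-02.
2029-03-22 through 2029-03-26: no B overlap → unchanged.
2029-03-28 through 2029-04-09 minus B → 2029-03-28 through 2029-04-04.

2029-03-22 through 2029-03-26, 2029-03-28 through 2029-04-04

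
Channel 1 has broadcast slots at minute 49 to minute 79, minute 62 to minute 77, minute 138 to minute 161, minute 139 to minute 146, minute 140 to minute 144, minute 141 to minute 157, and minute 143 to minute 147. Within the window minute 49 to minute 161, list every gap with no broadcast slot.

The merged coverage is minute 49 to minute 79, minute 138 to minute 161.
Uncovered inside minute 49 to minute 161: minute 79 to minute 138.

minute 79 to minute 138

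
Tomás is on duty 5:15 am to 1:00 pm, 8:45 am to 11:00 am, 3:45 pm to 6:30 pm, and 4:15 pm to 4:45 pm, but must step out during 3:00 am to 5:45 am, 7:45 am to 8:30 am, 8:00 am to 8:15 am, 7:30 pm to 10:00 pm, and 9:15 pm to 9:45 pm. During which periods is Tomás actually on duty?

5:45 am–7:45 am, 8:30 am–1:00 pm, 3:45 pm–6:30 pm

A, merged: 5:15 am–1:00 pm, 3:45 pm–6:30 pm.
B, merged: 3:00 am–5:45 am, 7:45 am–8:30 am, 7:30 pm–10:00 pm.
5:15 am–1:00 pm with B removed leaves 5:45 am–7:45 am, 8:30 am–1:00 pm.
3:45 pm–6:30 pm is untouched.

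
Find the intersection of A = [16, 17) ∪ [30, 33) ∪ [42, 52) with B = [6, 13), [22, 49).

[16, 17) meets no B interval.
[30, 33) ∩ B → [30, 33).
[42, 52) ∩ B → [42, 49).

[30, 33) ∪ [42, 49)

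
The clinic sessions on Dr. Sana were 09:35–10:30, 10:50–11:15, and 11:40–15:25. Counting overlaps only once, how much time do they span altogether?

5 h 5 min

Merged: 09:35-10:30, 10:50-11:15, 11:40-15:25.
Lengths: 55 min + 25 min + 3 h 45 min = 5 h 5 min.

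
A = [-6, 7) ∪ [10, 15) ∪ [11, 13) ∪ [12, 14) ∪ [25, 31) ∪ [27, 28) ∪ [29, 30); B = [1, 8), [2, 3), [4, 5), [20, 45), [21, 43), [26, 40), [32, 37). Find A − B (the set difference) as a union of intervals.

Merge the first list: [-6, 7), [10, 15), [25, 31).
Merge the second list: [1, 8), [20, 45).
[-6, 7) with B removed leaves [-6, 1).
[10, 15) is untouched.
[25, 31) lies entirely inside B → drops out.

[-6, 1) ∪ [10, 15)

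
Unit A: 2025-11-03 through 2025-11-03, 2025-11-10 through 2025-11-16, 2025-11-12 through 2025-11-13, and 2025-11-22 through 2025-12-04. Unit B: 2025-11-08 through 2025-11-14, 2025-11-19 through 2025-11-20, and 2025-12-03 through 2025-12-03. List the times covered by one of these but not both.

Merge the first list: 2025-11-03 through 2025-11-03, 2025-11-10 through 2025-11-16, 2025-11-22 through 2025-12-04.
Only in the first: 2025-11-03 through 2025-11-03, 2025-11-15 through 2025-11-16, 2025-11-22 through 2025-12-02, 2025-12-04 through 2025-12-04.
Only in the second: 2025-11-08 through 2025-11-09, 2025-11-19 through 2025-11-20.
Together these are the periods covered by exactly one.

2025-11-03 through 2025-11-03, 2025-11-08 through 2025-11-09, 2025-11-15 through 2025-11-16, 2025-11-19 through 2025-11-20, 2025-11-22 through 2025-12-02, 2025-12-04 through 2025-12-04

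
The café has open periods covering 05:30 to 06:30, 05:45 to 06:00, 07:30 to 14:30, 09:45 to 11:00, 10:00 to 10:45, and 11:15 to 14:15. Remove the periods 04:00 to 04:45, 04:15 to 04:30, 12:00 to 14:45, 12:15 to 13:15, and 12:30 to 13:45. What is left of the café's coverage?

Merge the first list: 05:30-06:30, 07:30-14:30.
Merge the second list: 04:00-04:45, 12:00-14:45.
05:30-06:30: nothing removed.
07:30-14:30 \ B = 07:30-12:00.

05:30-06:30, 07:30-12:00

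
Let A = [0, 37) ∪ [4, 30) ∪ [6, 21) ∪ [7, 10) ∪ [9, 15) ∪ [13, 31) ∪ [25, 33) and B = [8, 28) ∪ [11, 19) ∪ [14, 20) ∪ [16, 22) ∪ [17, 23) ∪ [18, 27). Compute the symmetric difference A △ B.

[0, 8) ∪ [28, 37)

Merge the first list: [0, 37).
Merge the second list: [8, 28).
A but not B: [0, 8), [28, 37).
B but not A: none.
Combining gives A △ B.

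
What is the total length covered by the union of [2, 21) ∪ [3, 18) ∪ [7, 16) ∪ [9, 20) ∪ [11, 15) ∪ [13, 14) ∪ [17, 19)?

Merged: [2, 21).
Length: 19.

19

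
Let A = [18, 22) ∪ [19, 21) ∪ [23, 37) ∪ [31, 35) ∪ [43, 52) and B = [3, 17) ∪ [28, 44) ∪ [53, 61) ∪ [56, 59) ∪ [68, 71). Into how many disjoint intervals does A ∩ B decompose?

Merge the first list: [18, 22), [23, 37), [43, 52).
Merge the second list: [3, 17), [28, 44), [53, 61), [68, 71).
A ∩ B = [28, 37), [43, 44).
That is 2 disjoint pieces.

2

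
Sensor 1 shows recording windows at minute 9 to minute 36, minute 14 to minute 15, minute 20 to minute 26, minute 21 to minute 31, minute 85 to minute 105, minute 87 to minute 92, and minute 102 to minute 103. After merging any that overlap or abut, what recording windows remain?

minute 9 to minute 36, minute 85 to minute 105

minute 14 to minute 15 overlaps/touches minute 9 to minute 36 → extend to minute 9 to minute 36.
minute 20 to minute 26 overlaps/touches minute 9 to minute 36 → extend to minute 9 to minute 36.
minute 21 to minute 31 overlaps/touches minute 9 to minute 36 → extend to minute 9 to minute 36.
minute 85 to minute 105 is disjoint → start new block.
minute 87 to minute 92 overlaps/touches minute 85 to minute 105 → extend to minute 85 to minute 105.
minute 102 to minute 103 overlaps/touches minute 85 to minute 105 → extend to minute 85 to minute 105.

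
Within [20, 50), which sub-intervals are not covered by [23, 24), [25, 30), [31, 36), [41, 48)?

After merging, the occupied span is [23, 24), [25, 30), [31, 36), [41, 48).
Gaps within [20, 50): [20, 23), [24, 25), [30, 31), [36, 41), [48, 50).

[20, 23) ∪ [24, 25) ∪ [30, 31) ∪ [36, 41) ∪ [48, 50)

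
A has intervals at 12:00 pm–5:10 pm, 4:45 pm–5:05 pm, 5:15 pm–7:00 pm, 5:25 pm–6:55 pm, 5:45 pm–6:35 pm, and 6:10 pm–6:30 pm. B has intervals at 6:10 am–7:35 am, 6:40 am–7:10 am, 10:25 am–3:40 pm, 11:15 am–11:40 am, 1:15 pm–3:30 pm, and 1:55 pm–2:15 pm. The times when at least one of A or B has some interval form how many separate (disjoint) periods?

3

Merge the first list: 12:00 pm–5:10 pm, 5:15 pm–7:00 pm.
Merge the second list: 6:10 am–7:35 am, 10:25 am–3:40 pm.
A ∪ B = 6:10 am–7:35 am, 10:25 am–5:10 pm, 5:15 pm–7:00 pm.
That is 3 disjoint pieces.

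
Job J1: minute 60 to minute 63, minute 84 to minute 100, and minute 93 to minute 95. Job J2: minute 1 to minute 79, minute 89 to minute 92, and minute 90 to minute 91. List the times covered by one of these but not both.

First set merges to minute 60 to minute 63, minute 84 to minute 100.
Second set merges to minute 1 to minute 79, minute 89 to minute 92.
A \ B = minute 84 to minute 89, minute 92 to minute 100.
B \ A = minute 1 to minute 60, minute 63 to minute 79.
Union of the two gives the symmetric difference.

minute 1 to minute 60, minute 63 to minute 79, minute 84 to minute 89, minute 92 to minute 100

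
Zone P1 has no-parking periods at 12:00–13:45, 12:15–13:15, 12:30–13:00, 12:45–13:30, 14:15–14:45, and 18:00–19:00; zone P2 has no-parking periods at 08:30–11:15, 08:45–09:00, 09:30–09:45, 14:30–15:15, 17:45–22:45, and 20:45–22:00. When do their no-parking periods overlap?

A, merged: 12:00–13:45, 14:15–14:45, 18:00–19:00.
B, merged: 08:30–11:15, 14:30–15:15, 17:45–22:45.
12:00–13:45 meets no B interval.
14:15–14:45 ∩ B → 14:30–14:45.
18:00–19:00 ∩ B → 18:00–19:00.

14:30–14:45, 18:00–19:00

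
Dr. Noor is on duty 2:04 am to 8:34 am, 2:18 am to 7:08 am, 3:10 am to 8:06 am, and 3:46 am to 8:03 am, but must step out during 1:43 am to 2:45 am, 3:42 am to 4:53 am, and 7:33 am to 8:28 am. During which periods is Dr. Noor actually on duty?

A, merged: 2:04 am–8:34 am.
2:04 am–8:34 am \ B = 2:45 am–3:42 am, 4:53 am–7:33 am, 8:28 am–8:34 am.

2:45 am–3:42 am, 4:53 am–7:33 am, 8:28 am–8:34 am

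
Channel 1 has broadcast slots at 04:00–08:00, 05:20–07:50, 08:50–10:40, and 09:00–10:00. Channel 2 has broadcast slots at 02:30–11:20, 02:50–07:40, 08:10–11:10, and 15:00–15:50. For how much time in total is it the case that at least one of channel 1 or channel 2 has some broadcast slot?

Merge the first list: 04:00–08:00, 08:50–10:40.
Merge the second list: 02:30–11:20, 15:00–15:50.
A ∪ B = 02:30–11:20, 15:00–15:50.
Total: 8 h 50 min + 50 min = 9 h 40 min.

9 h 40 min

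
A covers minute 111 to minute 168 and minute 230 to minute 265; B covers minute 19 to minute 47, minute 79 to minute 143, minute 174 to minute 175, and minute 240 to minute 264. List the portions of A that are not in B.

minute 111 to minute 168 with B removed leaves minute 143 to minute 168.
minute 230 to minute 265 with B removed leaves minute 230 to minute 240, minute 264 to minute 265.

minute 143 to minute 168, minute 230 to minute 240, minute 264 to minute 265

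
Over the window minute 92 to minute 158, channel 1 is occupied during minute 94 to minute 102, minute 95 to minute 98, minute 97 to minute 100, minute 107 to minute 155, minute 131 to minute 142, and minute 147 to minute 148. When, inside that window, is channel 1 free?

minute 92 to minute 94, minute 102 to minute 107, minute 155 to minute 158

The merged coverage is minute 94 to minute 102, minute 107 to minute 155.
Complement within minute 92 to minute 158: minute 92 to minute 94, minute 102 to minute 107, minute 155 to minute 158.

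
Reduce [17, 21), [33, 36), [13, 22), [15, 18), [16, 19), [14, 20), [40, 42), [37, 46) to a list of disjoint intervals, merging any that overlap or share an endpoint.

[13, 22) ∪ [33, 36) ∪ [37, 46)

Sort by start: [13, 22), [14, 20), [15, 18), [16, 19), [17, 21), [33, 36), [37, 46), [40, 42).
[14, 20) overlaps/touches [13, 22) → extend to [13, 22).
[15, 18) overlaps/touches [13, 22) → extend to [13, 22).
[16, 19) overlaps/touches [13, 22) → extend to [13, 22).
[17, 21) overlaps/touches [13, 22) → extend to [13, 22).
[33, 36) is disjoint → start new block.
[37, 46) is disjoint → start new block.
[40, 42) overlaps/touches [37, 46) → extend to [37, 46).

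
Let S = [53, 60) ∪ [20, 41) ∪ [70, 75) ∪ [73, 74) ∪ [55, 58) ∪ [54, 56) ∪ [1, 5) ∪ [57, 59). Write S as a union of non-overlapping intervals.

Sort by start: [1, 5), [20, 41), [53, 60), [54, 56), [55, 58), [57, 59), [70, 75), [73, 74).
[20, 41) is disjoint → start new block.
[53, 60) is disjoint → start new block.
[54, 56) overlaps/touches [53, 60) → extend to [53, 60).
[55, 58) overlaps/touches [53, 60) → extend to [53, 60).
[57, 59) overlaps/touches [53, 60) → extend to [53, 60).
[70, 75) is disjoint → start new block.
[73, 74) overlaps/touches [70, 75) → extend to [70, 75).

[1, 5) ∪ [20, 41) ∪ [53, 60) ∪ [70, 75)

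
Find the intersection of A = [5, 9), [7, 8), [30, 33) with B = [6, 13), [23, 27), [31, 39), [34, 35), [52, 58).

[6, 9) ∪ [31, 33)

First set merges to [5, 9), [30, 33).
Second set merges to [6, 13), [23, 27), [31, 39), [52, 58).
[5, 9) ∩ B → [6, 9).
[30, 33) ∩ B → [31, 33).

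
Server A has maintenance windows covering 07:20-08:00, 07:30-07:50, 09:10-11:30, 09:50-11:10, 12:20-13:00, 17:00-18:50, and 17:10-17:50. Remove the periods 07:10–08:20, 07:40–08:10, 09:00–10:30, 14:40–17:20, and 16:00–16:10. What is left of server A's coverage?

10:30–11:30, 12:20–13:00, 17:20–18:50

First set merges to 07:20–08:00, 09:10–11:30, 12:20–13:00, 17:00–18:50.
Second set merges to 07:10–08:20, 09:00–10:30, 14:40–17:20.
07:20–08:00 lies entirely inside B → drops out.
09:10–11:30 with B removed leaves 10:30–11:30.
12:20–13:00 is untouched.
17:00–18:50 with B removed leaves 17:20–18:50.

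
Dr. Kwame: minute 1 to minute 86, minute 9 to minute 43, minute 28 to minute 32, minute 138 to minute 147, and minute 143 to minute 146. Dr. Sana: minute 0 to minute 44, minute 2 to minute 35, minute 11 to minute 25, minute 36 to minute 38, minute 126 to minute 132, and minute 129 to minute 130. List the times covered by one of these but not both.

A, merged: minute 1 to minute 86, minute 138 to minute 147.
B, merged: minute 0 to minute 44, minute 126 to minute 132.
Only in the first: minute 44 to minute 86, minute 138 to minute 147.
Only in the second: minute 0 to minute 1, minute 126 to minute 132.
Together these are the periods covered by exactly one.

minute 0 to minute 1, minute 44 to minute 86, minute 126 to minute 132, minute 138 to minute 147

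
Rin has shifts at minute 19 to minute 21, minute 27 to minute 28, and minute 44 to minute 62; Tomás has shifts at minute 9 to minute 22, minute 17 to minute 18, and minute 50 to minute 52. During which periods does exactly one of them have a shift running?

Second set merges to minute 9 to minute 22, minute 50 to minute 52.
A but not B: minute 27 to minute 28, minute 44 to minute 50, minute 52 to minute 62.
B but not A: minute 9 to minute 19, minute 21 to minute 22.
Combining gives A △ B.

minute 9 to minute 19, minute 21 to minute 22, minute 27 to minute 28, minute 44 to minute 50, minute 52 to minute 62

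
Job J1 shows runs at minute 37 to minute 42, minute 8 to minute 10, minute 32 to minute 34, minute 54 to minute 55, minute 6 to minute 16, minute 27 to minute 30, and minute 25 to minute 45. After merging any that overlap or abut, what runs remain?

Sort by start: minute 6 to minute 16, minute 8 to minute 10, minute 25 to minute 45, minute 27 to minute 30, minute 32 to minute 34, minute 37 to minute 42, minute 54 to minute 55.
minute 8 to minute 10 overlaps/touches minute 6 to minute 16 → extend to minute 6 to minute 16.
minute 25 to minute 45 is disjoint → start new block.
minute 27 to minute 30 overlaps/touches minute 25 to minute 45 → extend to minute 25 to minute 45.
minute 32 to minute 34 overlaps/touches minute 25 to minute 45 → extend to minute 25 to minute 45.
minute 37 to minute 42 overlaps/touches minute 25 to minute 45 → extend to minute 25 to minute 45.
minute 54 to minute 55 is disjoint → start new block.

minute 6 to minute 16, minute 25 to minute 45, minute 54 to minute 55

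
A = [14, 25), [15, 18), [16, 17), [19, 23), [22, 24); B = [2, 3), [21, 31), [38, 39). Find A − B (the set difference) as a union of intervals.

First set merges to [14, 25).
[14, 25) with B removed leaves [14, 21).

[14, 21)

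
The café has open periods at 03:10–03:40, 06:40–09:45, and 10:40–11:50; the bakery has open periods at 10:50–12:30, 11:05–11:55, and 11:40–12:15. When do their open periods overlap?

B, merged: 10:50–12:30.
03:10–03:40 meets no B interval.
06:40–09:45 meets no B interval.
10:40–11:50 ∩ B → 10:50–11:50.

10:50–11:50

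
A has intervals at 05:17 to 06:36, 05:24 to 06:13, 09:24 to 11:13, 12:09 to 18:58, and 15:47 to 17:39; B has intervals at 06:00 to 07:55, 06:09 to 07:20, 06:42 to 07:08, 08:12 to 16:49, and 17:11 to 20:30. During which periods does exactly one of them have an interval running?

05:17-06:00, 06:36-07:55, 08:12-09:24, 11:13-12:09, 16:49-17:11, 18:58-20:30

First set merges to 05:17-06:36, 09:24-11:13, 12:09-18:58.
Second set merges to 06:00-07:55, 08:12-16:49, 17:11-20:30.
A \ B = 05:17-06:00, 16:49-17:11.
B \ A = 06:36-07:55, 08:12-09:24, 11:13-12:09, 18:58-20:30.
Union of the two gives the symmetric difference.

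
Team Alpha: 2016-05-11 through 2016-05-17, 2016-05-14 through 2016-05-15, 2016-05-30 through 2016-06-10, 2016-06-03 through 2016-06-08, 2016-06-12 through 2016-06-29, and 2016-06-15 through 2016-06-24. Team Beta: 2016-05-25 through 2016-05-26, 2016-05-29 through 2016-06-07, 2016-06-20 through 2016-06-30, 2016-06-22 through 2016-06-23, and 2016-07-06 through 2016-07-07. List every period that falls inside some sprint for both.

First set merges to 2016-05-11 through 2016-05-17, 2016-05-30 through 2016-06-10, 2016-06-12 through 2016-06-29.
Second set merges to 2016-05-25 through 2016-05-26, 2016-05-29 through 2016-06-07, 2016-06-20 through 2016-06-30, 2016-07-06 through 2016-07-07.
2016-05-11 through 2016-05-17 falls entirely outside B.
2016-05-30 through 2016-06-10 overlaps B on 2016-05-30 through 2016-06-07.
2016-06-12 through 2016-06-29 overlaps B on 2016-06-20 through 2016-06-29.

2016-05-30 through 2016-06-07, 2016-06-20 through 2016-06-29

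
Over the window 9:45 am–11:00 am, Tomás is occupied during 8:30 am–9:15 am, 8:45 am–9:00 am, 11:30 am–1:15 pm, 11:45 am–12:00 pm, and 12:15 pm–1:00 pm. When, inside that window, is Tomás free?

9:45 am-11:00 am

The merged coverage is 8:30 am-9:15 am, 11:30 am-1:15 pm.
Uncovered inside 9:45 am-11:00 am: 9:45 am-11:00 am.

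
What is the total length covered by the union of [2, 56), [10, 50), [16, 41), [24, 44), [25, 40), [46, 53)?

54

Merged: [2, 56).
Length: 54.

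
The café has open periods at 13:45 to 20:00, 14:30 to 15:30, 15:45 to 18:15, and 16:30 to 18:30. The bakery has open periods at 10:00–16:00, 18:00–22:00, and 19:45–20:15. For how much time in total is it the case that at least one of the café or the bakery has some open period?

12 h

Merge the first list: 13:45–20:00.
Merge the second list: 10:00–16:00, 18:00–22:00.
A ∪ B = 10:00–22:00.
Total: 12 h.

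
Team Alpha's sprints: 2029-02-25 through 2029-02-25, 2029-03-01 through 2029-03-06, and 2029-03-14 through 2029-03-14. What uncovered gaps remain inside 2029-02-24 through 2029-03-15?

The merged coverage is 2029-02-25 through 2029-02-25, 2029-03-01 through 2029-03-06, 2029-03-14 through 2029-03-14.
Uncovered inside 2029-02-24 through 2029-03-15: 2029-02-24 through 2029-02-24, 2029-02-26 through 2029-02-28, 2029-03-07 through 2029-03-13, 2029-03-15 through 2029-03-15.

2029-02-24 through 2029-02-24, 2029-02-26 through 2029-02-28, 2029-03-07 through 2029-03-13, 2029-03-15 through 2029-03-15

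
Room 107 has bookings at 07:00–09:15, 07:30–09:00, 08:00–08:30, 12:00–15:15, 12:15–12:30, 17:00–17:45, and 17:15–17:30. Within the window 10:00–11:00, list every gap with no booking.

The merged coverage is 07:00–09:15, 12:00–15:15, 17:00–17:45.
Gaps within 10:00–11:00: 10:00–11:00.

10:00–11:00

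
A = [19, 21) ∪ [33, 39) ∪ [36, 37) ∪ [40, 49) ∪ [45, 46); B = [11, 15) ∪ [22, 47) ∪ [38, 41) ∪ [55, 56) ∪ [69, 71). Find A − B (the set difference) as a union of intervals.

[19, 21) ∪ [47, 49)

A, merged: [19, 21), [33, 39), [40, 49).
B, merged: [11, 15), [22, 47), [55, 56), [69, 71).
[19, 21) is untouched.
[33, 39) lies entirely inside B → drops out.
[40, 49) with B removed leaves [47, 49).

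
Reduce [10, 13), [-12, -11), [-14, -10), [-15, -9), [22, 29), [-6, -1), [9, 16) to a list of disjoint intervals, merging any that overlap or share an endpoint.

Sort by start: [-15, -9), [-14, -10), [-12, -11), [-6, -1), [9, 16), [10, 13), [22, 29).
[-14, -10) overlaps/touches [-15, -9) → extend to [-15, -9).
[-12, -11) overlaps/touches [-15, -9) → extend to [-15, -9).
[-6, -1) is disjoint → start new block.
[9, 16) is disjoint → start new block.
[10, 13) overlaps/touches [9, 16) → extend to [9, 16).
[22, 29) is disjoint → start new block.

[-15, -9) ∪ [-6, -1) ∪ [9, 16) ∪ [22, 29)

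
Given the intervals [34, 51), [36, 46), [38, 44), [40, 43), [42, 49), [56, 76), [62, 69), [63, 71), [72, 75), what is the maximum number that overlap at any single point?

5

Walk the sorted start/end points keeping a running depth.
The depth first hits 5 at 42.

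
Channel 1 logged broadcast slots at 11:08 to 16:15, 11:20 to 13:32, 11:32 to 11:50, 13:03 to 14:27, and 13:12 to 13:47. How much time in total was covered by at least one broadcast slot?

Merged: 11:08-16:15.
Length: 5 h 7 min.

5 h 7 min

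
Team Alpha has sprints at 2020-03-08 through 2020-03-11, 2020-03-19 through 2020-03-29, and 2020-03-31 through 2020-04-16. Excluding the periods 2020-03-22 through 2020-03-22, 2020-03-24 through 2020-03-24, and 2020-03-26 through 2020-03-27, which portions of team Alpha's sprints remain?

2020-03-08 through 2020-03-11, 2020-03-19 through 2020-03-21, 2020-03-23 through 2020-03-23, 2020-03-25 through 2020-03-25, 2020-03-28 through 2020-03-29, 2020-03-31 through 2020-04-16

2020-03-08 through 2020-03-11: nothing removed.
2020-03-19 through 2020-03-29 \ B = 2020-03-19 through 2020-03-21, 2020-03-23 through 2020-03-23, 2020-03-25 through 2020-03-25, 2020-03-28 through 2020-03-29.
2020-03-31 through 2020-04-16: nothing removed.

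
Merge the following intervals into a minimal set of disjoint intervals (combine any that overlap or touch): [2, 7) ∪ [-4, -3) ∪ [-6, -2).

Sort by start: [-6, -2), [-4, -3), [2, 7).
[-4, -3) overlaps/touches [-6, -2) → extend to [-6, -2).
[2, 7) is disjoint → start new block.

[-6, -2) ∪ [2, 7)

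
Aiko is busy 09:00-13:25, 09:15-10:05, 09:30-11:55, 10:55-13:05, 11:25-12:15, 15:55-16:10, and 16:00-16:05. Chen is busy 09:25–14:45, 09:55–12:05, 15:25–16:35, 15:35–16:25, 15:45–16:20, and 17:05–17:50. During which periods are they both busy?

Merge the first list: 09:00–13:25, 15:55–16:10.
Merge the second list: 09:25–14:45, 15:25–16:35, 17:05–17:50.
09:00–13:25 overlaps B on 09:25–13:25.
15:55–16:10 overlaps B on 15:55–16:10.

09:25–13:25, 15:55–16:10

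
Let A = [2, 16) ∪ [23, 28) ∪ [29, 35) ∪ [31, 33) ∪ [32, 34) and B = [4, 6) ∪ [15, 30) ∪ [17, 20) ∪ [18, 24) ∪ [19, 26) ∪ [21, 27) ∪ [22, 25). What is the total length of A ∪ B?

33

First set merges to [2, 16), [23, 28), [29, 35).
Second set merges to [4, 6), [15, 30).
A ∪ B = [2, 35).
Total: 33.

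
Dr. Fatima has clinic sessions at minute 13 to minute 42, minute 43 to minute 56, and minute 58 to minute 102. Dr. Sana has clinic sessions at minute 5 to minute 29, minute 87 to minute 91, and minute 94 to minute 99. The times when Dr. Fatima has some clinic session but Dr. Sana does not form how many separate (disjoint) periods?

5

A \ B = minute 29 to minute 42, minute 43 to minute 56, minute 58 to minute 87, minute 91 to minute 94, minute 99 to minute 102.
That is 5 disjoint pieces.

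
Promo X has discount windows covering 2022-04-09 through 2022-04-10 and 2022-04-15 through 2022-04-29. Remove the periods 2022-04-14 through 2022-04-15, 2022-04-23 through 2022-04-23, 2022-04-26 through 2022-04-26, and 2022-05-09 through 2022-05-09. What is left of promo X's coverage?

2022-04-09 through 2022-04-10 is untouched.
2022-04-15 through 2022-04-29 with B removed leaves 2022-04-16 through 2022-04-22, 2022-04-24 through 2022-04-25, 2022-04-27 through 2022-04-29.

2022-04-09 through 2022-04-10, 2022-04-16 through 2022-04-22, 2022-04-24 through 2022-04-25, 2022-04-27 through 2022-04-29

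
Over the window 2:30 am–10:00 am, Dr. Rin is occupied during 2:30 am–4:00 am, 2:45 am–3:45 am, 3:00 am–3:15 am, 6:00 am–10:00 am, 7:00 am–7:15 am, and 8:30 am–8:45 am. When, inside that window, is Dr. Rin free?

After merging, the occupied span is 2:30 am-4:00 am, 6:00 am-10:00 am.
Gaps within 2:30 am-10:00 am: 4:00 am-6:00 am.

4:00 am-6:00 am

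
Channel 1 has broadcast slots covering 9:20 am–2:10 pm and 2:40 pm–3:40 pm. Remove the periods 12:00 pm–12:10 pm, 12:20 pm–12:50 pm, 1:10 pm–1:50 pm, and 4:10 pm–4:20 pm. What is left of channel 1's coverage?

9:20 am–2:10 pm minus B → 9:20 am–12:00 pm, 12:10 pm–12:20 pm, 12:50 pm–1:10 pm, 1:50 pm–2:10 pm.
2:40 pm–3:40 pm: no B overlap → unchanged.

9:20 am–12:00 pm, 12:10 pm–12:20 pm, 12:50 pm–1:10 pm, 1:50 pm–2:10 pm, 2:40 pm–3:40 pm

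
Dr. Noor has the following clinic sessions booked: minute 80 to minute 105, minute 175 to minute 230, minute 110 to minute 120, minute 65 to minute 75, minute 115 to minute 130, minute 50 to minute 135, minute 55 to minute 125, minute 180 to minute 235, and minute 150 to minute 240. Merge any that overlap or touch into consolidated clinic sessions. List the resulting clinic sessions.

Sort by start: minute 50 to minute 135, minute 55 to minute 125, minute 65 to minute 75, minute 80 to minute 105, minute 110 to minute 120, minute 115 to minute 130, minute 150 to minute 240, minute 175 to minute 230, minute 180 to minute 235.
minute 55 to minute 125 overlaps/touches minute 50 to minute 135 → extend to minute 50 to minute 135.
minute 65 to minute 75 overlaps/touches minute 50 to minute 135 → extend to minute 50 to minute 135.
minute 80 to minute 105 overlaps/touches minute 50 to minute 135 → extend to minute 50 to minute 135.
minute 110 to minute 120 overlaps/touches minute 50 to minute 135 → extend to minute 50 to minute 135.
minute 115 to minute 130 overlaps/touches minute 50 to minute 135 → extend to minute 50 to minute 135.
minute 150 to minute 240 is disjoint → start new block.
minute 175 to minute 230 overlaps/touches minute 150 to minute 240 → extend to minute 150 to minute 240.
minute 180 to minute 235 overlaps/touches minute 150 to minute 240 → extend to minute 150 to minute 240.

minute 50 to minute 135, minute 150 to minute 240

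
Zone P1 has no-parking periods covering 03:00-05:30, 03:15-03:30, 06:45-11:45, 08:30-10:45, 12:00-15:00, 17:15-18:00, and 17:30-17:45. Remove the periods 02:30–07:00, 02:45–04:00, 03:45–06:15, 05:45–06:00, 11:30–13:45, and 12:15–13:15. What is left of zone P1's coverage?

07:00–11:30, 13:45–15:00, 17:15–18:00

Merge the first list: 03:00–05:30, 06:45–11:45, 12:00–15:00, 17:15–18:00.
Merge the second list: 02:30–07:00, 11:30–13:45.
03:00–05:30 lies entirely inside B → drops out.
06:45–11:45 with B removed leaves 07:00–11:30.
12:00–15:00 with B removed leaves 13:45–15:00.
17:15–18:00 is untouched.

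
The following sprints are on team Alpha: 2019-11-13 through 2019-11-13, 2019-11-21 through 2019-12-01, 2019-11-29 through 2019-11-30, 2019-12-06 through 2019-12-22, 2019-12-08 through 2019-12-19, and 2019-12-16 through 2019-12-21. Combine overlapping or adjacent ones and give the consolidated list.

2019-11-13 through 2019-11-13, 2019-11-21 through 2019-12-01, 2019-12-06 through 2019-12-22

2019-11-21 through 2019-12-01 is disjoint → start new block.
2019-11-29 through 2019-11-30 overlaps/touches 2019-11-21 through 2019-12-01 → extend to 2019-11-21 through 2019-12-01.
2019-12-06 through 2019-12-22 is disjoint → start new block.
2019-12-08 through 2019-12-19 overlaps/touches 2019-12-06 through 2019-12-22 → extend to 2019-12-06 through 2019-12-22.
2019-12-16 through 2019-12-21 overlaps/touches 2019-12-06 through 2019-12-22 → extend to 2019-12-06 through 2019-12-22.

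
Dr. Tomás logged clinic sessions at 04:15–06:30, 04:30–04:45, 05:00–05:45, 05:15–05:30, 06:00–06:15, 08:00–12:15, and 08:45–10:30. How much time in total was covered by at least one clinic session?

Merged: 04:15–06:30, 08:00–12:15.
Lengths: 2 h 15 min + 4 h 15 min = 6 h 30 min.

6 h 30 min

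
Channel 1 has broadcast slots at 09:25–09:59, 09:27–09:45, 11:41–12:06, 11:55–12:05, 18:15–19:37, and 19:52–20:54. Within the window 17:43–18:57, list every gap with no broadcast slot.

Covered (merged): 09:25-09:59, 11:41-12:06, 18:15-19:37, 19:52-20:54.
Uncovered inside 17:43-18:57: 17:43-18:15.

17:43-18:15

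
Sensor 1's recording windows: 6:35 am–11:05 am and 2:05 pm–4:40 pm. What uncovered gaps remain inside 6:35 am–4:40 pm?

After merging, the occupied span is 6:35 am–11:05 am, 2:05 pm–4:40 pm.
Gaps within 6:35 am–4:40 pm: 11:05 am–2:05 pm.

11:05 am–2:05 pm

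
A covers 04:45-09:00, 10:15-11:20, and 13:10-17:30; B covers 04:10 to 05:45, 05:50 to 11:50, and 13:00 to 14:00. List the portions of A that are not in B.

04:45–09:00 minus B → 05:45–05:50.
10:15–11:20: fully covered by B → removed.
13:10–17:30 minus B → 14:00–17:30.

05:45–05:50, 14:00–17:30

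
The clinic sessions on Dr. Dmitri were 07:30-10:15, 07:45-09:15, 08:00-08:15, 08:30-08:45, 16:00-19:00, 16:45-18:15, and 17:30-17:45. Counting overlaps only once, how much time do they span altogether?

Merged: 07:30–10:15, 16:00–19:00.
Lengths: 2 h 45 min + 3 h = 5 h 45 min.

5 h 45 min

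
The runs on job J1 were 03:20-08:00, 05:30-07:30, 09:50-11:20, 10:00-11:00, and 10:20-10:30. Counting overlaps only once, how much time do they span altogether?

6 h 10 min

Merged: 03:20–08:00, 09:50–11:20.
Lengths: 4 h 40 min + 1 h 30 min = 6 h 10 min.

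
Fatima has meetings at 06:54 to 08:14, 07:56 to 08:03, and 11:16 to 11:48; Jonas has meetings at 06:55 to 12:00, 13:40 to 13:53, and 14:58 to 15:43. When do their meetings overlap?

06:55–08:14, 11:16–11:48

A, merged: 06:54–08:14, 11:16–11:48.
06:54–08:14 meets the second set on 06:55–08:14.
11:16–11:48 meets the second set on 11:16–11:48.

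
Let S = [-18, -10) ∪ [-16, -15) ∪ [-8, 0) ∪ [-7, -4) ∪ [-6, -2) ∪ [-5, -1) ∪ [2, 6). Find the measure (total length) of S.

20

Merged: [-18, -10), [-8, 0), [2, 6).
Lengths: 8 + 8 + 4 = 20.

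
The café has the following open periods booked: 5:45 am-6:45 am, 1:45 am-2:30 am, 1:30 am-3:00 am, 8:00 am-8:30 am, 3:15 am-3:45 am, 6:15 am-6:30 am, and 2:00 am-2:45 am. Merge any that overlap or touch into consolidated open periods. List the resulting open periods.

1:30 am-3:00 am, 3:15 am-3:45 am, 5:45 am-6:45 am, 8:00 am-8:30 am

Sort by start: 1:30 am-3:00 am, 1:45 am-2:30 am, 2:00 am-2:45 am, 3:15 am-3:45 am, 5:45 am-6:45 am, 6:15 am-6:30 am, 8:00 am-8:30 am.
1:45 am-2:30 am overlaps/touches 1:30 am-3:00 am → extend to 1:30 am-3:00 am.
2:00 am-2:45 am overlaps/touches 1:30 am-3:00 am → extend to 1:30 am-3:00 am.
3:15 am-3:45 am is disjoint → start new block.
5:45 am-6:45 am is disjoint → start new block.
6:15 am-6:30 am overlaps/touches 5:45 am-6:45 am → extend to 5:45 am-6:45 am.
8:00 am-8:30 am is disjoint → start new block.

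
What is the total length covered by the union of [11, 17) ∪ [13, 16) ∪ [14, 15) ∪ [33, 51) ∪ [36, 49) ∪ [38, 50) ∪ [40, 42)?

Merged: [11, 17), [33, 51).
Lengths: 6 + 18 = 24.

24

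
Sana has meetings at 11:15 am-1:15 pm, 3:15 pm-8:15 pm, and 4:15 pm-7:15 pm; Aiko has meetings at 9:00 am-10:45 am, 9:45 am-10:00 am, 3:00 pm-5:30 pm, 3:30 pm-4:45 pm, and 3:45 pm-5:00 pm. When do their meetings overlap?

3:15 pm–5:30 pm

First set merges to 11:15 am–1:15 pm, 3:15 pm–8:15 pm.
Second set merges to 9:00 am–10:45 am, 3:00 pm–5:30 pm.
11:15 am–1:15 pm falls entirely outside B.
3:15 pm–8:15 pm overlaps B on 3:15 pm–5:30 pm.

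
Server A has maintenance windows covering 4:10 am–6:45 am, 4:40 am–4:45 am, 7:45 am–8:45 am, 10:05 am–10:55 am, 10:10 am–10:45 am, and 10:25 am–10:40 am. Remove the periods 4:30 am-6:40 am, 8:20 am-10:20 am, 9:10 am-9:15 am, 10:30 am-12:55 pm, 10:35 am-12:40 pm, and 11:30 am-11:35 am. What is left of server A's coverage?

Merge the first list: 4:10 am–6:45 am, 7:45 am–8:45 am, 10:05 am–10:55 am.
Merge the second list: 4:30 am–6:40 am, 8:20 am–10:20 am, 10:30 am–12:55 pm.
4:10 am–6:45 am with B removed leaves 4:10 am–4:30 am, 6:40 am–6:45 am.
7:45 am–8:45 am with B removed leaves 7:45 am–8:20 am.
10:05 am–10:55 am with B removed leaves 10:20 am–10:30 am.

4:10 am–4:30 am, 6:40 am–6:45 am, 7:45 am–8:20 am, 10:20 am–10:30 am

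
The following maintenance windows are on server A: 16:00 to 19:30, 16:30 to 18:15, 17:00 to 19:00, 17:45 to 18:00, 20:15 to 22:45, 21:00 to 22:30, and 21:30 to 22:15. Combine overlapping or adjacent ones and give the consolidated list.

16:00–19:30, 20:15–22:45

16:30–18:15 overlaps/touches 16:00–19:30 → extend to 16:00–19:30.
17:00–19:00 overlaps/touches 16:00–19:30 → extend to 16:00–19:30.
17:45–18:00 overlaps/touches 16:00–19:30 → extend to 16:00–19:30.
20:15–22:45 is disjoint → start new block.
21:00–22:30 overlaps/touches 20:15–22:45 → extend to 20:15–22:45.
21:30–22:15 overlaps/touches 20:15–22:45 → extend to 20:15–22:45.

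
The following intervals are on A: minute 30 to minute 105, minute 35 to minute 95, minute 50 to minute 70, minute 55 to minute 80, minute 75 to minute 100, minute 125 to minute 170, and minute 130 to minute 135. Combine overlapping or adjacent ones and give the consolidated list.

minute 35 to minute 95 overlaps/touches minute 30 to minute 105 → extend to minute 30 to minute 105.
minute 50 to minute 70 overlaps/touches minute 30 to minute 105 → extend to minute 30 to minute 105.
minute 55 to minute 80 overlaps/touches minute 30 to minute 105 → extend to minute 30 to minute 105.
minute 75 to minute 100 overlaps/touches minute 30 to minute 105 → extend to minute 30 to minute 105.
minute 125 to minute 170 is disjoint → start new block.
minute 130 to minute 135 overlaps/touches minute 125 to minute 170 → extend to minute 125 to minute 170.

minute 30 to minute 105, minute 125 to minute 170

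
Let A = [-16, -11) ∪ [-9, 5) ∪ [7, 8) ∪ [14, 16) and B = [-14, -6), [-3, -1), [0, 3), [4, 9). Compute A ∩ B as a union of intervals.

[-14, -11) ∪ [-9, -6) ∪ [-3, -1) ∪ [0, 3) ∪ [4, 5) ∪ [7, 8)

[-16, -11) overlaps B on [-14, -11).
[-9, 5) overlaps B on [-9, -6), [-3, -1), [0, 3), [4, 5).
[7, 8) overlaps B on [7, 8).
[14, 16) falls entirely outside B.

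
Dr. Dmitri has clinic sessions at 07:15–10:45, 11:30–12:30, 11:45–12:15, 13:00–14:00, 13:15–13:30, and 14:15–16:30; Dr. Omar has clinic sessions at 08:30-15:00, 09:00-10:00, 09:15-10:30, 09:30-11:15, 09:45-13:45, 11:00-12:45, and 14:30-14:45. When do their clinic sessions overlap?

08:30–10:45, 11:30–12:30, 13:00–14:00, 14:15–15:00

Merge the first list: 07:15–10:45, 11:30–12:30, 13:00–14:00, 14:15–16:30.
Merge the second list: 08:30–15:00.
07:15–10:45 meets the second set on 08:30–10:45.
11:30–12:30 meets the second set on 11:30–12:30.
13:00–14:00 meets the second set on 13:00–14:00.
14:15–16:30 meets the second set on 14:15–15:00.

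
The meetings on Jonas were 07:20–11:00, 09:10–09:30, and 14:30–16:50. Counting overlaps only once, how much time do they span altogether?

Merged: 07:20-11:00, 14:30-16:50.
Lengths: 3 h 40 min + 2 h 20 min = 6 h.

6 h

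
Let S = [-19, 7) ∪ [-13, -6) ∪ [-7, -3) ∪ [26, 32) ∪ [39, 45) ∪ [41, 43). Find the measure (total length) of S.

Merged: [-19, 7), [26, 32), [39, 45).
Lengths: 26 + 6 + 6 = 38.

38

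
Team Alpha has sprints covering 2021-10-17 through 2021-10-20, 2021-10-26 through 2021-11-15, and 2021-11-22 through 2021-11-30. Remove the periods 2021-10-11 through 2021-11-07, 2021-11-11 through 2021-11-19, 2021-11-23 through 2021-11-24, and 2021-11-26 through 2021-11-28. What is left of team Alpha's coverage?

2021-10-17 through 2021-10-20: entirely removed.
2021-10-26 through 2021-11-15 \ B = 2021-11-08 through 2021-11-10.
2021-11-22 through 2021-11-30 \ B = 2021-11-22 through 2021-11-22, 2021-11-25 through 2021-11-25, 2021-11-29 through 2021-11-30.

2021-11-08 through 2021-11-10, 2021-11-22 through 2021-11-22, 2021-11-25 through 2021-11-25, 2021-11-29 through 2021-11-30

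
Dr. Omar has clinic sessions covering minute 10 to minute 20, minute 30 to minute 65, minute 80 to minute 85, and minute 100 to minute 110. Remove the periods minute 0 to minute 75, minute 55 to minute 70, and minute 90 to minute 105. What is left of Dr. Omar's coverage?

minute 80 to minute 85, minute 105 to minute 110

Merge the second list: minute 0 to minute 75, minute 90 to minute 105.
minute 10 to minute 20: fully covered by B → removed.
minute 30 to minute 65: fully covered by B → removed.
minute 80 to minute 85: no B overlap → unchanged.
minute 100 to minute 110 minus B → minute 105 to minute 110.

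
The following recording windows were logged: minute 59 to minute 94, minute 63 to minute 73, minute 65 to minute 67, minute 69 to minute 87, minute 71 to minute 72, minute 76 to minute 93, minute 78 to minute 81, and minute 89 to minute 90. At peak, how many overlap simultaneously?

4

Sweep endpoints in order; track running count of active intervals.
Peak of 4 reached at minute 71.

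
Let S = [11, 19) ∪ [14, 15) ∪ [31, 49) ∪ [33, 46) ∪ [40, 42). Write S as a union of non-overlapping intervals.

[14, 15) overlaps/touches [11, 19) → extend to [11, 19).
[31, 49) is disjoint → start new block.
[33, 46) overlaps/touches [31, 49) → extend to [31, 49).
[40, 42) overlaps/touches [31, 49) → extend to [31, 49).

[11, 19) ∪ [31, 49)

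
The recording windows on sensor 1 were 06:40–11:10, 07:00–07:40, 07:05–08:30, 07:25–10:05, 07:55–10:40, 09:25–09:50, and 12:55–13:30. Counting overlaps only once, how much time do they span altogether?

Merged: 06:40-11:10, 12:55-13:30.
Lengths: 4 h 30 min + 35 min = 5 h 5 min.

5 h 5 min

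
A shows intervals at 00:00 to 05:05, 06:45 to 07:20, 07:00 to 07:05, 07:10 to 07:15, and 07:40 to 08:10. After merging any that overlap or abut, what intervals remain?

00:00–05:05, 06:45–07:20, 07:40–08:10

06:45–07:20 is disjoint → start new block.
07:00–07:05 overlaps/touches 06:45–07:20 → extend to 06:45–07:20.
07:10–07:15 overlaps/touches 06:45–07:20 → extend to 06:45–07:20.
07:40–08:10 is disjoint → start new block.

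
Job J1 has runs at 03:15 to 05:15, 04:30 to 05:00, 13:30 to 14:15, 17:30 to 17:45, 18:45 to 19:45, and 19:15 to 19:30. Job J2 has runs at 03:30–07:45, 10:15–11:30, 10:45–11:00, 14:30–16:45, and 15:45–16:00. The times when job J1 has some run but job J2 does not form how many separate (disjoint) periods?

4

Merge the first list: 03:15–05:15, 13:30–14:15, 17:30–17:45, 18:45–19:45.
Merge the second list: 03:30–07:45, 10:15–11:30, 14:30–16:45.
A \ B = 03:15–03:30, 13:30–14:15, 17:30–17:45, 18:45–19:45.
That is 4 disjoint pieces.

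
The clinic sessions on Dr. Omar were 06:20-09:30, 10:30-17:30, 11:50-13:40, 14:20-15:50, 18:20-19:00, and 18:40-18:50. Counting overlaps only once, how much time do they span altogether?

10 h 50 min

Merged: 06:20-09:30, 10:30-17:30, 18:20-19:00.
Lengths: 3 h 10 min + 7 h + 40 min = 10 h 50 min.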